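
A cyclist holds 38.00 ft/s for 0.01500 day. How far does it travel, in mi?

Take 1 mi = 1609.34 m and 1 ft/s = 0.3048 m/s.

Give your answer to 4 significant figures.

9.327 mi

38.00 ft/s × 0.3048 = 11.5824 m/s
0.01500 day × 86400 = 1296 s
d = v × t = 11.5824 m/s × 1296 s = 15010.8 m
15010.8 m ÷ (1609.34 m/mi) = 9.3273 mi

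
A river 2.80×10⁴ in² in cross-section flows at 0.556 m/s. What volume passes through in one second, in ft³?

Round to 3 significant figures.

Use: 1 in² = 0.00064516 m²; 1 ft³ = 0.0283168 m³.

2.80×10⁴ in² × 0.00064516 = 18.0645 m²
V = v × A × t = 0.556 m/s × 18.0645 m² × 1 s = 10.0439 m³
10.0439 m³ ÷ (0.0283168 m³/ft³) = 354.698 ft³

355 ft³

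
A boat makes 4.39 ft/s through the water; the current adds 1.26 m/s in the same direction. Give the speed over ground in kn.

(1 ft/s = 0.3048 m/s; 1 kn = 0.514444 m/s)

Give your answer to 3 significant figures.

5.05 kn

4.39 ft/s × 0.3048 → 1.33807 m/s
1.26 m/s (already m/s)
Total: 1.33807 + 1.26 = 2.59807 m/s
In kn: 2.59807 / 0.514444 = 5.05025 kn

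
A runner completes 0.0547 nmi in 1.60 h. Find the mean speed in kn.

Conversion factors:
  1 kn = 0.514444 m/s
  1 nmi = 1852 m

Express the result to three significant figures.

0.0342 kn

0.0547 nmi × 1852 → 101.304 m
1.60 h × 3600 → 5760 s
v = d / t = 101.304 m / 5760 s = 0.0175875 m/s
0.0175875 m/s ÷ (0.514444 m/s/kn) = 0.0341874 kn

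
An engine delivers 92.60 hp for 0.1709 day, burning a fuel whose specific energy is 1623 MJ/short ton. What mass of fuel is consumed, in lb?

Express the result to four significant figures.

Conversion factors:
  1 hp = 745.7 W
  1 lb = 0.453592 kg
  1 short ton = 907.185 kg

1256 lb

92.60 hp → 69051.8 W
0.1709 day → 14765.8 s
E = P × t = 69051.8 × 14765.8 = 1.01961×10⁹ J
1623 MJ/short ton → 1.78905×10⁶ J/kg
m = E / e_s = 1.01961×10⁹ / 1.78905×10⁶ = 569.917 kg
In lb: 569.917 / 0.453592 = 1256.45 lb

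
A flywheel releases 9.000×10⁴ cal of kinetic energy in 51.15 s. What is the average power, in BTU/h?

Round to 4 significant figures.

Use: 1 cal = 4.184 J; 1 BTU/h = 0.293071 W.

2.512×10⁴ BTU/h

9.000×10⁴ cal × 4.184 = 376560 J
P = E / t = 376560 J / 51.15 s = 7361.88 W
7361.88 W ÷ (0.293071 W/BTU/h) = 25119.8 BTU/h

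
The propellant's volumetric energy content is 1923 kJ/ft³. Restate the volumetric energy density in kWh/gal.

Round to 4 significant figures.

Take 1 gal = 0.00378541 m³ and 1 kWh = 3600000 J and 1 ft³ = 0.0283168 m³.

1923 kJ/ft³ × 1000 J/kJ ÷ 0.0283168 m³/ft³ = 6.79102×10⁷ J/m³
6.79102×10⁷ J/m³ ÷ 3600000 J/kWh × 0.00378541 m³/gal = 0.0714078 kWh/gal

0.07141 kWh/gal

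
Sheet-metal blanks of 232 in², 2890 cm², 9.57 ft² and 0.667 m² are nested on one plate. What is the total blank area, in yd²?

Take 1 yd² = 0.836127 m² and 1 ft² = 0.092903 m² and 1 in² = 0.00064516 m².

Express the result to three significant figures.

2.39 yd²

232 in² × 0.00064516 = 0.149677 m²
2890 cm² × 0.0001 = 0.289 m²
9.57 ft² × 0.092903 = 0.889082 m²
0.667 m² (already m²)
Combined: 0.149677 + 0.289 + 0.889082 + 0.667 = 1.99476 m²
In yd²: 1.99476 / 0.836127 = 2.38571 yd²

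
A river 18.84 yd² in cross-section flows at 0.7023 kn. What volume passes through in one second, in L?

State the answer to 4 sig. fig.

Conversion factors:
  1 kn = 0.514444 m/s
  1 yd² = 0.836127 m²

5691 L

0.7023 kn × 0.514444 = 0.361294 m/s
18.84 yd² × 0.836127 = 15.7526 m²
V = v × A × t = 0.361294 m/s × 15.7526 m² × 1 s = 5.69132 m³
5.69132 m³ ÷ (0.001 m³/L) = 5691.32 L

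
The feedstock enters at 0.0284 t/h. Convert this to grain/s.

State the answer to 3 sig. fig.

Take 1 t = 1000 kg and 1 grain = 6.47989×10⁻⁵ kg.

122 grain/s

0.0284 t/h × 1000 kg/t ÷ 3600 s/h = 0.00788889 kg/s
0.00788889 kg/s ÷ 6.47989×10⁻⁵ kg/grain = 121.744 grain/s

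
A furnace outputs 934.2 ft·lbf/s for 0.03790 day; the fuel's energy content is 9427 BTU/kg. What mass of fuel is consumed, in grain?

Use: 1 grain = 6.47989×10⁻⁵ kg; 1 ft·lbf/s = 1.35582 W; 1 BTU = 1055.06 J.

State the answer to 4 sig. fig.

6435 grain

934.2 ft·lbf/s → 1266.61 W
0.03790 day → 3274.56 s
E = P × t = 1266.61 × 3274.56 = 4.14759×10⁶ J
9427 BTU/kg → 9.94605×10⁶ J/kg
m = E / e_s = 4.14759×10⁶ / 9.94605×10⁶ = 0.417009 kg
In grain: 0.417009 / 6.47989×10⁻⁵ = 6435.43 grain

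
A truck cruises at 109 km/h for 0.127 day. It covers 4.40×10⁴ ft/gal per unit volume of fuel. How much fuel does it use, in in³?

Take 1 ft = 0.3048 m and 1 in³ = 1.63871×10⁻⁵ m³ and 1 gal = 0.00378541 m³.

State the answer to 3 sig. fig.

109 km/h → 30.2778 m/s
0.127 day → 10972.8 s
d = v × t = 30.2778 × 10972.8 = 332232 m
4.40×10⁴ ft/gal → 3.54287×10⁶ m/m³
V = d / (distance per unit fuel) = 332232 / 3.54287×10⁶ = 0.0937748 m³
In in³: 0.0937748 / 1.63871×10⁻⁵ = 5722.48 in³

5720 in³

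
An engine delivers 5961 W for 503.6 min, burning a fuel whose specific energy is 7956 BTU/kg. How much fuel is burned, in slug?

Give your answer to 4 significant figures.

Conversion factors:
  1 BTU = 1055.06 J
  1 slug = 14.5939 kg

503.6 min → 30216 s
E = P × t = 5961 × 30216 = 1.80118×10⁸ J
7956 BTU/kg → 8.39406×10⁶ J/kg
m = E / e_s = 1.80118×10⁸ / 8.39406×10⁶ = 21.4578 kg
In slug: 21.4578 / 14.5939 = 1.47033 slug

1.470 slug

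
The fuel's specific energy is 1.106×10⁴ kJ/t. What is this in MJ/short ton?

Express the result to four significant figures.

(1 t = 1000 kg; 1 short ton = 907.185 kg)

1.106×10⁴ kJ/t × 1000 J/kJ ÷ 1000 kg/t = 11060 J/kg
11060 J/kg ÷ 1000000 J/MJ × 907.185 kg/short ton = 10.0335 MJ/short ton

10.03 MJ/short ton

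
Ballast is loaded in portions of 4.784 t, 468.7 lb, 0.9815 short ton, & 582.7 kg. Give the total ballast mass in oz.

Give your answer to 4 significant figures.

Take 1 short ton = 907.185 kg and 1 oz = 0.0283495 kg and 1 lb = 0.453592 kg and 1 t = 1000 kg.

2.282×10⁵ oz

4.784 t × 1000 = 4784 kg
468.7 lb × 0.453592 = 212.599 kg
0.9815 short ton × 907.185 = 890.402 kg
582.7 kg (already kg)
Combined: 4784 + 212.599 + 890.402 + 582.7 = 6469.7 kg
In oz: 6469.7 / 0.0283495 = 228212 oz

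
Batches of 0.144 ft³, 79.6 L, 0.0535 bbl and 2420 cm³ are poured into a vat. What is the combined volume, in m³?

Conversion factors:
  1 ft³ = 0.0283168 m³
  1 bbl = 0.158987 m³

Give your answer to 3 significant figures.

0.0946 m³

0.144 ft³ × 0.0283168 = 0.00407762 m³
79.6 L × 0.001 = 0.0796 m³
0.0535 bbl × 0.158987 = 0.0085058 m³
2420 cm³ × 10⁻⁶ = 0.00242 m³
Total: 0.00407762 + 0.0796 + 0.0085058 + 0.00242 = 0.0946034 m³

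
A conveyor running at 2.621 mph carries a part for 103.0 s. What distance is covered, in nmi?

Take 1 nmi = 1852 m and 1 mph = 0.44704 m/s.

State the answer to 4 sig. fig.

0.06516 nmi

2.621 mph × 0.44704 → 1.17169 m/s
d = v × t = 1.17169 m/s × 103 s = 120.684 m
120.684 m ÷ (1852 m/nmi) = 0.0651641 nmi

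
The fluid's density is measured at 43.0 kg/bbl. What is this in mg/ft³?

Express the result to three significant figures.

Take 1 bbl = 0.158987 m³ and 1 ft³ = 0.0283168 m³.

7.66×10⁶ mg/ft³

43.0 kg/bbl ÷ 0.158987 m³/bbl = 270.462 kg/m³
270.462 kg/m³ ÷ 10⁻⁶ kg/mg × 0.0283168 m³/ft³ = 7.65862×10⁶ mg/ft³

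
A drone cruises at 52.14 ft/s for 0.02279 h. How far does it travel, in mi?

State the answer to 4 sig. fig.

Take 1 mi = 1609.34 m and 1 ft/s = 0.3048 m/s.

52.14 ft/s × 0.3048 = 15.8923 m/s
0.02279 h × 3600 = 82.044 s
d = v × t = 15.8923 m/s × 82.044 s = 1303.87 m
1303.87 m ÷ (1609.34 m/mi) = 0.810189 mi

0.8102 mi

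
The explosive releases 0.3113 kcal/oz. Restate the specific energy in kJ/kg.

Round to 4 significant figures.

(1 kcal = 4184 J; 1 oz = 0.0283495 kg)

0.3113 kcal/oz × 4184 J/kcal ÷ 0.0283495 kg/oz = 45943.6 J/kg
45943.6 J/kg ÷ 1000 J/kJ = 45.9436 kJ/kg

45.94 kJ/kg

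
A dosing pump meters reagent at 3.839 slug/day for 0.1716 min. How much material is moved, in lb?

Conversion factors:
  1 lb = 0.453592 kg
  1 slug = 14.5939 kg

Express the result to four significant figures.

0.01472 lb

3.839 slug/day → 6.48449×10⁻⁴ kg/s
0.1716 min → 10.296 s
m = ṁ × t = 6.48449×10⁻⁴ × 10.296 = 0.00667643 kg
In lb: 0.00667643 / 0.453592 = 0.014719 lb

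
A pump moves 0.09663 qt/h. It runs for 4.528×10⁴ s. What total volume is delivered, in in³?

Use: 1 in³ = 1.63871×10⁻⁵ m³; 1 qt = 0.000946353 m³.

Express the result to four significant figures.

0.09663 qt/h → 2.54017×10⁻⁸ m³/s
V = Q × t = 2.54017×10⁻⁸ × 45280 = 0.00115019 m³
In in³: 0.00115019 / 1.63871×10⁻⁵ = 70.1887 in³

70.19 in³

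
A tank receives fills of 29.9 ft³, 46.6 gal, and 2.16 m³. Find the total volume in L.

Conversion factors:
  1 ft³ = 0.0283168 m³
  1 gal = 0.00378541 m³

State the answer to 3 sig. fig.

29.9 ft³ × 0.0283168 = 0.846672 m³
46.6 gal × 0.00378541 = 0.1764 m³
2.16 m³ (already m³)
Combined: 0.846672 + 0.1764 + 2.16 = 3.18307 m³
In L: 3.18307 / 0.001 = 3183.07 L

3180 L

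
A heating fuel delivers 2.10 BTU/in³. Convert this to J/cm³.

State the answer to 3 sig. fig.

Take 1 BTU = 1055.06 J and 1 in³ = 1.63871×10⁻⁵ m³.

135 J/cm³

2.10 BTU/in³ × 1055.06 J/BTU ÷ 1.63871×10⁻⁵ m³/in³ = 1.35205×10⁸ J/m³
1.35205×10⁸ J/m³ × 10⁻⁶ m³/cm³ = 135.205 J/cm³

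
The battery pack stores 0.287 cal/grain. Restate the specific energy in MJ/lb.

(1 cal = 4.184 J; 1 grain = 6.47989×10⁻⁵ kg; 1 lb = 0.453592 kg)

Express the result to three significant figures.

0.00841 MJ/lb

0.287 cal/grain × 4.184 J/cal ÷ 6.47989×10⁻⁵ kg/grain = 18531.3 J/kg
18531.3 J/kg ÷ 1000000 J/MJ × 0.453592 kg/lb = 0.00840565 MJ/lb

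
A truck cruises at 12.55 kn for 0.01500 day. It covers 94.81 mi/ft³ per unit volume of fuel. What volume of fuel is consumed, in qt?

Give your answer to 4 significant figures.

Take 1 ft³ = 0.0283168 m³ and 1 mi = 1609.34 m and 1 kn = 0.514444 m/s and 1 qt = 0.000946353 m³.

1.641 qt

12.55 kn → 6.45627 m/s
0.01500 day → 1296 s
d = v × t = 6.45627 × 1296 = 8367.33 m
94.81 mi/ft³ → 5.38837×10⁶ m/m³
V = d / (distance per unit fuel) = 8367.33 / 5.38837×10⁶ = 0.00155285 m³
In qt: 0.00155285 / 0.000946353 = 1.64088 qt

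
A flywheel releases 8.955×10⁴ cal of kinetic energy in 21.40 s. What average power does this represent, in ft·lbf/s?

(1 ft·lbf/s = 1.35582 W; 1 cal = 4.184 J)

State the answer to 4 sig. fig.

8.955×10⁴ cal × 4.184 → 374677 J
P = E / t = 374677 J / 21.4 s = 17508.3 W
17508.3 W ÷ (1.35582 W/ft·lbf/s) = 12913.4 ft·lbf/s

1.291×10⁴ ft·lbf/s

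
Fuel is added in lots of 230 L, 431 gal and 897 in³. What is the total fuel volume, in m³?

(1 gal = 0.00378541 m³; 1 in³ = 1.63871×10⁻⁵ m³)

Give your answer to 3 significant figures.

230 L × 0.001 = 0.23 m³
431 gal × 0.00378541 = 1.63151 m³
897 in³ × 1.63871×10⁻⁵ = 0.0146992 m³
Combined: 0.23 + 1.63151 + 0.0146992 = 1.87621 m³

1.88 m³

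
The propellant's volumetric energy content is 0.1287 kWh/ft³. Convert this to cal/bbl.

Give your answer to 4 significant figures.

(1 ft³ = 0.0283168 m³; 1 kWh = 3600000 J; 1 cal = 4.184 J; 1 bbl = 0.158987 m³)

0.1287 kWh/ft³ × 3600000 J/kWh ÷ 0.0283168 m³/ft³ = 1.6362×10⁷ J/m³
1.6362×10⁷ J/m³ ÷ 4.184 J/cal × 0.158987 m³/bbl = 621736 cal/bbl

6.217×10⁵ cal/bbl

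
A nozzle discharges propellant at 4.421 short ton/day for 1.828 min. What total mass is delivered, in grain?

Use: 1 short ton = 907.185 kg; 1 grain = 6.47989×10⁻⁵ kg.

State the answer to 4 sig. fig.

4.421 short ton/day → 0.0464197 kg/s
1.828 min → 109.68 s
m = ṁ × t = 0.0464197 × 109.68 = 5.09131 kg
In grain: 5.09131 / 6.47989×10⁻⁵ = 78570.9 grain

7.857×10⁴ grain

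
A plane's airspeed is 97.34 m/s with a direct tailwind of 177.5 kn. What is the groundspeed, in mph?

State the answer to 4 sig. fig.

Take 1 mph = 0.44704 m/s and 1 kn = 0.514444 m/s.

422.0 mph

97.34 m/s (already m/s)
177.5 kn × 0.514444 = 91.3138 m/s
Sum: 97.34 + 91.3138 = 188.654 m/s
In mph: 188.654 / 0.44704 = 422.007 mph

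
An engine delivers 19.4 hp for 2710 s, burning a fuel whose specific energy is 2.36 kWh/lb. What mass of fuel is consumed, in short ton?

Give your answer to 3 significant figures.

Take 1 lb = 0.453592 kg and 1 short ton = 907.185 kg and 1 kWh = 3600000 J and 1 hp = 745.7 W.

0.00231 short ton

19.4 hp → 14466.6 W
E = P × t = 14466.6 × 2710 = 3.92045×10⁷ J
2.36 kWh/lb → 1.87305×10⁷ J/kg
m = E / e_s = 3.92045×10⁷ / 1.87305×10⁷ = 2.09308 kg
In short ton: 2.09308 / 907.185 = 0.00230723 short ton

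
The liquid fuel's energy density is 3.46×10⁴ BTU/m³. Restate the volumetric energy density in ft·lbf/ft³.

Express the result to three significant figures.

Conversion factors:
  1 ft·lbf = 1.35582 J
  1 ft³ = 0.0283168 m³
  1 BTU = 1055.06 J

3.46×10⁴ BTU/m³ × 1055.06 J/BTU = 3.65051×10⁷ J/m³
3.65051×10⁷ J/m³ ÷ 1.35582 J/ft·lbf × 0.0283168 m³/ft³ = 762422 ft·lbf/ft³

7.62×10⁵ ft·lbf/ft³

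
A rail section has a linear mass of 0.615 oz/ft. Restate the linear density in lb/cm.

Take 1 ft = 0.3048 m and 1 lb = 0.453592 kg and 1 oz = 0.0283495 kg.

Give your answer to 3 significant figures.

0.00126 lb/cm

0.615 oz/ft × 0.0283495 kg/oz ÷ 0.3048 m/ft = 0.0572013 kg/m
0.0572013 kg/m ÷ 0.453592 kg/lb × 0.01 m/cm = 0.00126107 lb/cm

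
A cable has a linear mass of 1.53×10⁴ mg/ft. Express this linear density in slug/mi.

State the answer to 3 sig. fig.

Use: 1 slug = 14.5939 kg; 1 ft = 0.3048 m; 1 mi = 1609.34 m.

5.54 slug/mi

1.53×10⁴ mg/ft × 10⁻⁶ kg/mg ÷ 0.3048 m/ft = 0.0501969 kg/m
0.0501969 kg/m ÷ 14.5939 kg/slug × 1609.34 m/mi = 5.53546 slug/mi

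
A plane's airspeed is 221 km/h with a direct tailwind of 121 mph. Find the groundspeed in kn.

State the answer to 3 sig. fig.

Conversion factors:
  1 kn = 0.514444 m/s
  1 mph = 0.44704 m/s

224 kn

221 km/h × (1/3.6) → 61.3889 m/s
121 mph × 0.44704 → 54.0918 m/s
Total: 61.3889 + 54.0918 = 115.481 m/s
In kn: 115.481 / 0.514444 = 224.477 kn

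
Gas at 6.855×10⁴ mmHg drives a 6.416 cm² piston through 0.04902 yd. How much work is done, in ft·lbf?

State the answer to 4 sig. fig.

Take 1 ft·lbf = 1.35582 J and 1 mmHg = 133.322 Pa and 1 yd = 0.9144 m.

6.855×10⁴ mmHg → 9.13922×10⁶ Pa
6.416 cm² → 6.416×10⁻⁴ m²
F = P × A = 9.13922×10⁶ × 6.416×10⁻⁴ = 5863.72 N
0.04902 yd → 0.0448239 m
W = F × d = 5863.72 × 0.0448239 = 262.835 J
In ft·lbf: 262.835 / 1.35582 = 193.857 ft·lbf

193.9 ft·lbf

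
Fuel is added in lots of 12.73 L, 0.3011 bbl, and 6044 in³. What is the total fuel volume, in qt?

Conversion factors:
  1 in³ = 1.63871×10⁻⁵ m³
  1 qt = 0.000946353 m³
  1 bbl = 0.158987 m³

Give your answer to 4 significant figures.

168.7 qt

12.73 L × 0.001 = 0.01273 m³
0.3011 bbl × 0.158987 = 0.047871 m³
6044 in³ × 1.63871×10⁻⁵ = 0.0990436 m³
Sum: 0.01273 + 0.047871 + 0.0990436 = 0.159645 m³
In qt: 0.159645 / 0.000946353 = 168.695 qt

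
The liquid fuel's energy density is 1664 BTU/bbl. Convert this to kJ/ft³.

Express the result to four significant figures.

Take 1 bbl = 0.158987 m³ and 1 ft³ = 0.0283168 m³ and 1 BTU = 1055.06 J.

312.7 kJ/ft³

1664 BTU/bbl × 1055.06 J/BTU ÷ 0.158987 m³/bbl = 1.10425×10⁷ J/m³
1.10425×10⁷ J/m³ ÷ 1000 J/kJ × 0.0283168 m³/ft³ = 312.688 kJ/ft³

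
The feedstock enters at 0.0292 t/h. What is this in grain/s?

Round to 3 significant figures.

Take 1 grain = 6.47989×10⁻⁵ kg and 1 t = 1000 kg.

0.0292 t/h × 1000 kg/t ÷ 3600 s/h = 0.00811111 kg/s
0.00811111 kg/s ÷ 6.47989×10⁻⁵ kg/grain = 125.174 grain/s

125 grain/s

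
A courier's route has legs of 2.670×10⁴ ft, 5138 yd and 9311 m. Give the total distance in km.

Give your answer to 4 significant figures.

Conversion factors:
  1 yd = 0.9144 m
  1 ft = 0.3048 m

2.670×10⁴ ft × 0.3048 → 8138.16 m
5138 yd × 0.9144 → 4698.19 m
9311 m (already m)
Combined: 8138.16 + 4698.19 + 9311 = 22147.4 m
In km: 22147.4 / 1000 = 22.1474 km

22.15 km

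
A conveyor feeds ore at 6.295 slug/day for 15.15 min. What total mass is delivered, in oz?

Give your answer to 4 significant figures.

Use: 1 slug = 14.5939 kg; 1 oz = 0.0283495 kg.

34.09 oz

6.295 slug/day → 0.00106329 kg/s
15.15 min → 909 s
m = ṁ × t = 0.00106329 × 909 = 0.966531 kg
In oz: 0.966531 / 0.0283495 = 34.0934 oz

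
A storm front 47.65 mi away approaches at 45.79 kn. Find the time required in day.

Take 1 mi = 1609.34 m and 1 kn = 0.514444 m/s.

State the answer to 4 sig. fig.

0.03768 day

47.65 mi × 1609.34 = 76685.1 m
45.79 kn × 0.514444 = 23.5564 m/s
t = d / v = 76685.1 m / 23.5564 m/s = 3255.38 s
3255.38 s ÷ (86400 s/day) = 0.037678 day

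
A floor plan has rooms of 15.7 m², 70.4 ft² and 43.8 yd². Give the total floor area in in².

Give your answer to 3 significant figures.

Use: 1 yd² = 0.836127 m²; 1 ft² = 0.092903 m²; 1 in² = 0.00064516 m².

15.7 m² (already m²)
70.4 ft² × 0.092903 = 6.54037 m²
43.8 yd² × 0.836127 = 36.6224 m²
Combined: 15.7 + 6.54037 + 36.6224 = 58.8628 m²
In in²: 58.8628 / 0.00064516 = 91237.5 in²

9.12×10⁴ in²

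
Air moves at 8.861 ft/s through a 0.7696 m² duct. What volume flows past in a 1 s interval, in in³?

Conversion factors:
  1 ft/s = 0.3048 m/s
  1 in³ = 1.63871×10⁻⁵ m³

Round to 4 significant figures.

1.268×10⁵ in³

8.861 ft/s × 0.3048 → 2.70083 m/s
V = v × A × t = 2.70083 m/s × 0.7696 m² × 1 s = 2.07856 m³
2.07856 m³ ÷ (1.63871×10⁻⁵ m³/in³) = 126841 in³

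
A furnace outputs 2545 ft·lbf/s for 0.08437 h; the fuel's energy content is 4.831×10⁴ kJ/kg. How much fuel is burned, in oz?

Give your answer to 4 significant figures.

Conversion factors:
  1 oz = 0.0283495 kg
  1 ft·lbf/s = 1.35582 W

2545 ft·lbf/s → 3450.56 W
0.08437 h → 303.732 s
E = P × t = 3450.56 × 303.732 = 1.04805×10⁶ J
4.831×10⁴ kJ/kg → 4.831×10⁷ J/kg
m = E / e_s = 1.04805×10⁶ / 4.831×10⁷ = 0.0216943 kg
In oz: 0.0216943 / 0.0283495 = 0.765245 oz

0.7652 oz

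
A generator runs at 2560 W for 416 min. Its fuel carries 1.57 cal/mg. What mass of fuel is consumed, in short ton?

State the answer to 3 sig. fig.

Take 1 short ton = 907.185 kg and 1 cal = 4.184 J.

416 min → 24960 s
E = P × t = 2560 × 24960 = 6.38976×10⁷ J
1.57 cal/mg → 6.56888×10⁶ J/kg
m = E / e_s = 6.38976×10⁷ / 6.56888×10⁶ = 9.72732 kg
In short ton: 9.72732 / 907.185 = 0.0107225 short ton

0.0107 short ton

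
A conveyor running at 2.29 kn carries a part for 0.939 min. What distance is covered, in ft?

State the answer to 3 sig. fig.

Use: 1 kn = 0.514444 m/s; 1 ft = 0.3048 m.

2.29 kn × 0.514444 = 1.17808 m/s
0.939 min × 60 = 56.34 s
d = v × t = 1.17808 m/s × 56.34 s = 66.373 m
66.373 m ÷ (0.3048 m/ft) = 217.759 ft

218 ft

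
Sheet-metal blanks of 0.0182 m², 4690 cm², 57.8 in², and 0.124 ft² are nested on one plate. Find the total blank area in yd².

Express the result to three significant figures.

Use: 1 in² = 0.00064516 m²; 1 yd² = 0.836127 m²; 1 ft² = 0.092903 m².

0.641 yd²

0.0182 m² (already m²)
4690 cm² × 0.0001 = 0.469 m²
57.8 in² × 0.00064516 = 0.0372902 m²
0.124 ft² × 0.092903 = 0.01152 m²
Sum: 0.0182 + 0.469 + 0.0372902 + 0.01152 = 0.53601 m²
In yd²: 0.53601 / 0.836127 = 0.641063 yd²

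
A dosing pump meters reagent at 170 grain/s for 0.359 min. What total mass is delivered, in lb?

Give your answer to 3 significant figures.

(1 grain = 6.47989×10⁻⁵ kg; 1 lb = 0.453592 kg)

0.523 lb

170 grain/s → 0.0110158 kg/s
0.359 min → 21.54 s
m = ṁ × t = 0.0110158 × 21.54 = 0.23728 kg
In lb: 0.23728 / 0.453592 = 0.523113 lb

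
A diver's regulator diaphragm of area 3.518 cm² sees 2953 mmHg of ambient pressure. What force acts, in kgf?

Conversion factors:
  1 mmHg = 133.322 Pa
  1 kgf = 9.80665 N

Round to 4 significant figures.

2953 mmHg × 133.322 = 393700 Pa
3.518 cm² × 0.0001 = 3.518×10⁻⁴ m²
F = P × A = 393700 Pa × 3.518×10⁻⁴ m² = 138.504 N
138.504 N ÷ (9.80665 N/kgf) = 14.1235 kgf

14.12 kgf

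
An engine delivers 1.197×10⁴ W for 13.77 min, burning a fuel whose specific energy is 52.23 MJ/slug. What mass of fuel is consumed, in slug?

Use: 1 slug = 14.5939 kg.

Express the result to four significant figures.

0.1893 slug

13.77 min → 826.2 s
E = P × t = 11970 × 826.2 = 9.88961×10⁶ J
52.23 MJ/slug → 3.57889×10⁶ J/kg
m = E / e_s = 9.88961×10⁶ / 3.57889×10⁶ = 2.76332 kg
In slug: 2.76332 / 14.5939 = 0.189348 slug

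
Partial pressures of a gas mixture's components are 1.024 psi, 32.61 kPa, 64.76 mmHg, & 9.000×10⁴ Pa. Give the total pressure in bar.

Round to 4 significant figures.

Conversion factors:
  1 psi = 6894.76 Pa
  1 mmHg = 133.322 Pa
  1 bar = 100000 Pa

1.383 bar

1.024 psi × 6894.76 = 7060.23 Pa
32.61 kPa × 1000 = 32610 Pa
64.76 mmHg × 133.322 = 8633.93 Pa
9.000×10⁴ Pa (already Pa)
Total: 7060.23 + 32610 + 8633.93 + 90000 = 138304 Pa
In bar: 138304 / 100000 = 1.38304 bar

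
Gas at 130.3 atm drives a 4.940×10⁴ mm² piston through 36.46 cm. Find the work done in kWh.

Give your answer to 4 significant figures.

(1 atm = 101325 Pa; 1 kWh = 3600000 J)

0.06605 kWh

130.3 atm → 1.32026×10⁷ Pa
4.940×10⁴ mm² → 0.0494 m²
F = P × A = 1.32026×10⁷ × 0.0494 = 652208 N
36.46 cm → 0.3646 m
W = F × d = 652208 × 0.3646 = 237795 J
In kWh: 237795 / 3600000 = 0.0660542 kWh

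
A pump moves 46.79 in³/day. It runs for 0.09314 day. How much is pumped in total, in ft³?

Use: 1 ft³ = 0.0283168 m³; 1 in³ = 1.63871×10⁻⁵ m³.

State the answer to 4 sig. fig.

0.002522 ft³

46.79 in³/day → 8.87445×10⁻⁹ m³/s
0.09314 day → 8047.3 s
V = Q × t = 8.87445×10⁻⁹ × 8047.3 = 7.14154×10⁻⁵ m³
In ft³: 7.14154×10⁻⁵ / 0.0283168 = 0.00252202 ft³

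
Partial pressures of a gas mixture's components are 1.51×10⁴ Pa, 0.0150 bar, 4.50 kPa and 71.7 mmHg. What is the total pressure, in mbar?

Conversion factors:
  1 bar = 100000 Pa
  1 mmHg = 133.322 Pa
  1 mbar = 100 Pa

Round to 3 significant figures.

307 mbar

1.51×10⁴ Pa (already Pa)
0.0150 bar × 100000 = 1500 Pa
4.50 kPa × 1000 = 4500 Pa
71.7 mmHg × 133.322 = 9559.19 Pa
Combined: 15100 + 1500 + 4500 + 9559.19 = 30659.2 Pa
In mbar: 30659.2 / 100 = 306.592 mbar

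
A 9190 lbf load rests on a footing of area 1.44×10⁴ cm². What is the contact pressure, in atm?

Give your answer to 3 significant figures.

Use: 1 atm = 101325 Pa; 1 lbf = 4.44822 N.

0.280 atm

9190 lbf × 4.44822 = 40879.1 N
1.44×10⁴ cm² × 0.0001 = 1.44 m²
P = F / A = 40879.1 N / 1.44 m² = 28388.3 Pa
28388.3 Pa ÷ (101325 Pa/atm) = 0.280171 atm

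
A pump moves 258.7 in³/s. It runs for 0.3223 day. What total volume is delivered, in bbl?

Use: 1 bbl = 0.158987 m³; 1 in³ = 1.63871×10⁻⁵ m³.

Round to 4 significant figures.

258.7 in³/s → 0.00423934 m³/s
0.3223 day → 27846.7 s
V = Q × t = 0.00423934 × 27846.7 = 118.052 m³
In bbl: 118.052 / 0.158987 = 742.526 bbl

742.5 bbl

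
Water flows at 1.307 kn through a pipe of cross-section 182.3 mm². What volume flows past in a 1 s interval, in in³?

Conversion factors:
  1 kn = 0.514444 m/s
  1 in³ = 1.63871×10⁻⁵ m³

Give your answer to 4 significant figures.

7.480 in³

1.307 kn × 0.514444 = 0.672378 m/s
182.3 mm² × 10⁻⁶ = 1.823×10⁻⁴ m²
V = v × A × t = 0.672378 m/s × 1.823×10⁻⁴ m² × 1 s = 1.22575×10⁻⁴ m³
1.22575×10⁻⁴ m³ ÷ (1.63871×10⁻⁵ m³/in³) = 7.47997 in³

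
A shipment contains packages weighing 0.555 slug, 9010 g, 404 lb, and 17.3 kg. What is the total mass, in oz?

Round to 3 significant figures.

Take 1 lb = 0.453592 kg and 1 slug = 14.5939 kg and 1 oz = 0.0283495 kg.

7680 oz

0.555 slug × 14.5939 = 8.09961 kg
9010 g × 0.001 = 9.01 kg
404 lb × 0.453592 = 183.251 kg
17.3 kg (already kg)
Sum: 8.09961 + 9.01 + 183.251 + 17.3 = 217.661 kg
In oz: 217.661 / 0.0283495 = 7677.77 oz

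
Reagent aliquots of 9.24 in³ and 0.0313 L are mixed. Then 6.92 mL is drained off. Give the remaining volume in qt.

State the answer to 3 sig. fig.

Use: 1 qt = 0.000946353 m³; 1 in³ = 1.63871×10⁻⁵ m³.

0.186 qt

9.24 in³ × 1.63871×10⁻⁵ = 1.51417×10⁻⁴ m³
0.0313 L × 0.001 = 3.13×10⁻⁵ m³
6.92 mL × 10⁻⁶ = 6.92×10⁻⁶ m³
Result: 1.51417×10⁻⁴ + 3.13×10⁻⁵ − 6.92×10⁻⁶ = 1.75797×10⁻⁴ m³
In qt: 1.75797×10⁻⁴ / 0.000946353 = 0.185763 qt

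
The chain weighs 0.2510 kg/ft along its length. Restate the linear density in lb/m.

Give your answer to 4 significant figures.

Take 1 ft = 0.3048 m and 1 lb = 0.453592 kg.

0.2510 kg/ft ÷ 0.3048 m/ft = 0.823491 kg/m
0.823491 kg/m ÷ 0.453592 kg/lb = 1.81549 lb/m

1.815 lb/m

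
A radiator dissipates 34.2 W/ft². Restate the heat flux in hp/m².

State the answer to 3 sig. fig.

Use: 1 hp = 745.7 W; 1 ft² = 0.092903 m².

0.494 hp/m²

34.2 W/ft² ÷ 0.092903 m²/ft² = 368.126 W/m²
368.126 W/m² ÷ 745.7 W/hp = 0.493665 hp/m²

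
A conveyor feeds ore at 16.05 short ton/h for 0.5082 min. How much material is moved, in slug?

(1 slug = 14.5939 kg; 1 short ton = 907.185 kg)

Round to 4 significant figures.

16.05 short ton/h → 4.04453 kg/s
0.5082 min → 30.492 s
m = ṁ × t = 4.04453 × 30.492 = 123.326 kg
In slug: 123.326 / 14.5939 = 8.45052 slug

8.451 slug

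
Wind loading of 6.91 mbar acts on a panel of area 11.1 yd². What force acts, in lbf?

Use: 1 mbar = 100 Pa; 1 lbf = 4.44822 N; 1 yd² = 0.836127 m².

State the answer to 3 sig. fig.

1440 lbf

6.91 mbar × 100 = 691 Pa
11.1 yd² × 0.836127 = 9.28101 m²
F = P × A = 691 Pa × 9.28101 m² = 6413.18 N
6413.18 N ÷ (4.44822 N/lbf) = 1441.74 lbf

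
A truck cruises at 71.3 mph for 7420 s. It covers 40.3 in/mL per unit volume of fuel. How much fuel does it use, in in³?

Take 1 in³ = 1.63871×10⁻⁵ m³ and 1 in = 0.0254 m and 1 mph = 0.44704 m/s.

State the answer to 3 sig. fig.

71.3 mph → 31.874 m/s
d = v × t = 31.874 × 7420 = 236505 m
40.3 in/mL → 1.02362×10⁶ m/m³
V = d / (distance per unit fuel) = 236505 / 1.02362×10⁶ = 0.231048 m³
In in³: 0.231048 / 1.63871×10⁻⁵ = 14099.4 in³

1.41×10⁴ in³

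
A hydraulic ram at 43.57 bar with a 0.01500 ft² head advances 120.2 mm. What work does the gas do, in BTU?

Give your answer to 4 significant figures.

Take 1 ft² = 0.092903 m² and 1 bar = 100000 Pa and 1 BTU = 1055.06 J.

0.6917 BTU

43.57 bar → 4.357×10⁶ Pa
0.01500 ft² → 0.00139354 m²
F = P × A = 4.357×10⁶ × 0.00139354 = 6071.65 N
120.2 mm → 0.1202 m
W = F × d = 6071.65 × 0.1202 = 729.812 J
In BTU: 729.812 / 1055.06 = 0.691726 BTU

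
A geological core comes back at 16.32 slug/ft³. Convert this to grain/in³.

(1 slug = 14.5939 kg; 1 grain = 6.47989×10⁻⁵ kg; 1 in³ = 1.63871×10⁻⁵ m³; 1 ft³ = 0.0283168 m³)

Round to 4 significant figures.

2127 grain/in³

16.32 slug/ft³ × 14.5939 kg/slug ÷ 0.0283168 m³/ft³ = 8410.99 kg/m³
8410.99 kg/m³ ÷ 6.47989×10⁻⁵ kg/grain × 1.63871×10⁻⁵ m³/in³ = 2127.07 grain/in³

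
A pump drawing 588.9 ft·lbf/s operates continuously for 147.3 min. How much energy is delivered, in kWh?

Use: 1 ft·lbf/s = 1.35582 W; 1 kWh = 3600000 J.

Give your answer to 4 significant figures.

588.9 ft·lbf/s × 1.35582 → 798.442 W
147.3 min × 60 → 8838 s
E = P × t = 798.442 W × 8838 s = 7.05663×10⁶ J
7.05663×10⁶ J ÷ (3600000 J/kWh) = 1.96018 kWh

1.960 kWh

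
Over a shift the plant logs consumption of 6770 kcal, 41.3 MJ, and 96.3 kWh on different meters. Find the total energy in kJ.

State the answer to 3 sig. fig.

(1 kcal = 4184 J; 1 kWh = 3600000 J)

6770 kcal × 4184 = 2.83257×10⁷ J
41.3 MJ × 1000000 = 4.13×10⁷ J
96.3 kWh × 3600000 = 3.4668×10⁸ J
Combined: 2.83257×10⁷ + 4.13×10⁷ + 3.4668×10⁸ = 4.16306×10⁸ J
In kJ: 4.16306×10⁸ / 1000 = 416306 kJ

4.16×10⁵ kJ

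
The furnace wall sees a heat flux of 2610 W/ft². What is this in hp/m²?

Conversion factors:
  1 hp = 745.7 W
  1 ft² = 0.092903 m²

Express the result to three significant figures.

2610 W/ft² ÷ 0.092903 m²/ft² = 28093.8 W/m²
28093.8 W/m² ÷ 745.7 W/hp = 37.6744 hp/m²

37.7 hp/m²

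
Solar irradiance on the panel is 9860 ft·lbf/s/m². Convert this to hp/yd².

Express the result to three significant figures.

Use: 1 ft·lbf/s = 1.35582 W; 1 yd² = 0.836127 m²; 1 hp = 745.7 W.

15.0 hp/yd²

9860 ft·lbf/s/m² × 1.35582 W/ft·lbf/s = 13368.4 W/m²
13368.4 W/m² ÷ 745.7 W/hp × 0.836127 m²/yd² = 14.9895 hp/yd²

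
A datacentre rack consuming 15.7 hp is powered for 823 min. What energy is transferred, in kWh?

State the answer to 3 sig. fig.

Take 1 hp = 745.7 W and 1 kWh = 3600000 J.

161 kWh

15.7 hp × 745.7 → 11707.5 W
823 min × 60 → 49380 s
E = P × t = 11707.5 W × 49380 s = 5.78116×10⁸ J
5.78116×10⁸ J ÷ (3600000 J/kWh) = 160.588 kWh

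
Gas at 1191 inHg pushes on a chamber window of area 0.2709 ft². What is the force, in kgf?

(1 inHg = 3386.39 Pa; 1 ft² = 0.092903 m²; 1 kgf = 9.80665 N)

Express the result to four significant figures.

1.035×10⁴ kgf

1191 inHg × 3386.39 = 4.03319×10⁶ Pa
0.2709 ft² × 0.092903 = 0.0251674 m²
F = P × A = 4.03319×10⁶ Pa × 0.0251674 m² = 101505 N
101505 N ÷ (9.80665 N/kgf) = 10350.6 kgf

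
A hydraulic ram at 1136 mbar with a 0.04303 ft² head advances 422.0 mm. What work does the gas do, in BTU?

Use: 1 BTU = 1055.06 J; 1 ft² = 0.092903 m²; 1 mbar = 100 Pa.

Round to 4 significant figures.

1136 mbar → 113600 Pa
0.04303 ft² → 0.00399762 m²
F = P × A = 113600 × 0.00399762 = 454.13 N
422.0 mm → 0.422 m
W = F × d = 454.13 × 0.422 = 191.643 J
In BTU: 191.643 / 1055.06 = 0.181642 BTU

0.1816 BTU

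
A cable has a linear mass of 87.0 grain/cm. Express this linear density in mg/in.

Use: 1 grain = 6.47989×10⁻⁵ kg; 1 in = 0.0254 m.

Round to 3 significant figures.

87.0 grain/cm × 6.47989×10⁻⁵ kg/grain ÷ 0.01 m/cm = 0.56375 kg/m
0.56375 kg/m ÷ 10⁻⁶ kg/mg × 0.0254 m/in = 14319.2 mg/in

1.43×10⁴ mg/in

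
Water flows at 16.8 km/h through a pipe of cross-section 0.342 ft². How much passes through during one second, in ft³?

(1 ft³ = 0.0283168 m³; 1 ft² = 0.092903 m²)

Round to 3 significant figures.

16.8 km/h × (1/3.6) → 4.66667 m/s
0.342 ft² × 0.092903 → 0.0317728 m²
V = v × A × t = 4.66667 m/s × 0.0317728 m² × 1 s = 0.148273 m³
0.148273 m³ ÷ (0.0283168 m³/ft³) = 5.23622 ft³

5.24 ft³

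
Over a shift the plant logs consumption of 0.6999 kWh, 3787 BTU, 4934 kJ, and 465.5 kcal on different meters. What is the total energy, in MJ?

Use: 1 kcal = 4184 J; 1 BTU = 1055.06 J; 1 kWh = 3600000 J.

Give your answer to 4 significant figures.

0.6999 kWh × 3600000 → 2.51964×10⁶ J
3787 BTU × 1055.06 → 3.99551×10⁶ J
4934 kJ × 1000 → 4.934×10⁶ J
465.5 kcal × 4184 → 1.94765×10⁶ J
Sum: 2.51964×10⁶ + 3.99551×10⁶ + 4.934×10⁶ + 1.94765×10⁶ = 1.33968×10⁷ J
In MJ: 1.33968×10⁷ / 1000000 = 13.3968 MJ

13.40 MJ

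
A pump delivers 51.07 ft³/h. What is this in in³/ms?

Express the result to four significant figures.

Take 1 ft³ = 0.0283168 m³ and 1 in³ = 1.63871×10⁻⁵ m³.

51.07 ft³/h × 0.0283168 m³/ft³ ÷ 3600 s/h = 4.01705×10⁻⁴ m³/s
4.01705×10⁻⁴ m³/s ÷ 1.63871×10⁻⁵ m³/in³ × 0.001 s/ms = 0.0245135 in³/ms

0.02451 in³/ms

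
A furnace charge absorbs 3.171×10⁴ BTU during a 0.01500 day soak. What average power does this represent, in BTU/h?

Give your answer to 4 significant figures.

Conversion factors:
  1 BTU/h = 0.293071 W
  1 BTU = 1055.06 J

3.171×10⁴ BTU × 1055.06 = 3.3456×10⁷ J
0.01500 day × 86400 = 1296 s
P = E / t = 3.3456×10⁷ J / 1296 s = 25814.8 W
25814.8 W ÷ (0.293071 W/BTU/h) = 88083.8 BTU/h

8.808×10⁴ BTU/h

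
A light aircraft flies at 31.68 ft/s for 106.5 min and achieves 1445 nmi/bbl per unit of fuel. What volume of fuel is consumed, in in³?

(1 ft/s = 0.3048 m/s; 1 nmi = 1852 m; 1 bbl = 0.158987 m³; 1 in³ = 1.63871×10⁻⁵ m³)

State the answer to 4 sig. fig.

31.68 ft/s → 9.65606 m/s
106.5 min → 6390 s
d = v × t = 9.65606 × 6390 = 61702.2 m
1445 nmi/bbl → 1.68324×10⁷ m/m³
V = d / (distance per unit fuel) = 61702.2 / 1.68324×10⁷ = 0.00366568 m³
In in³: 0.00366568 / 1.63871×10⁻⁵ = 223.693 in³

223.7 in³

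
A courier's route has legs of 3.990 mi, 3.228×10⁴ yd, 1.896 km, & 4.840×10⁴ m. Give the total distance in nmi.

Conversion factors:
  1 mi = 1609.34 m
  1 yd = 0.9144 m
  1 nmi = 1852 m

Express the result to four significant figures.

46.56 nmi

3.990 mi × 1609.34 = 6421.27 m
3.228×10⁴ yd × 0.9144 = 29516.8 m
1.896 km × 1000 = 1896 m
4.840×10⁴ m (already m)
Total: 6421.27 + 29516.8 + 1896 + 48400 = 86234.1 m
In nmi: 86234.1 / 1852 = 46.5627 nmi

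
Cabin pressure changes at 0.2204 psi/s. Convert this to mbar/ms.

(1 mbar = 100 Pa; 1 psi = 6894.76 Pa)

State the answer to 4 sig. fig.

0.2204 psi/s × 6894.76 Pa/psi = 1519.61 Pa/s
1519.61 Pa/s ÷ 100 Pa/mbar × 0.001 s/ms = 0.0151961 mbar/ms

0.01520 mbar/ms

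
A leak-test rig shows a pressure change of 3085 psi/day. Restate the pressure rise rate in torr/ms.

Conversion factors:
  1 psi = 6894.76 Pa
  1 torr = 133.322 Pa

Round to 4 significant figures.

3085 psi/day × 6894.76 Pa/psi ÷ 86400 s/day = 246.184 Pa/s
246.184 Pa/s ÷ 133.322 Pa/torr × 0.001 s/ms = 0.00184654 torr/ms

0.001847 torr/ms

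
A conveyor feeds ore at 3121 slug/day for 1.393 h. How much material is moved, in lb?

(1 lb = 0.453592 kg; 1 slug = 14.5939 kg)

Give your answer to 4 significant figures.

5828 lb

3121 slug/day → 0.527171 kg/s
1.393 h → 5014.8 s
m = ṁ × t = 0.527171 × 5014.8 = 2643.66 kg
In lb: 2643.66 / 0.453592 = 5828.28 lb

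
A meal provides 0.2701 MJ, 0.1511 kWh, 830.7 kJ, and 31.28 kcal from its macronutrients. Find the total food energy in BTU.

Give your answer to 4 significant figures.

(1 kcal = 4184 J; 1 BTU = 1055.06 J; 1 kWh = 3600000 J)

0.2701 MJ × 1000000 = 270100 J
0.1511 kWh × 3600000 = 543960 J
830.7 kJ × 1000 = 830700 J
31.28 kcal × 4184 = 130876 J
Combined: 270100 + 543960 + 830700 + 130876 = 1.77564×10⁶ J
In BTU: 1.77564×10⁶ / 1055.06 = 1682.98 BTU

1683 BTU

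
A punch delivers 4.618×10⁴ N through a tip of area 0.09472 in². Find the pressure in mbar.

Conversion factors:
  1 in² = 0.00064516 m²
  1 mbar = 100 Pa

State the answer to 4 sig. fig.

7.557×10⁶ mbar

0.09472 in² × 0.00064516 → 6.11096×10⁻⁵ m²
P = F / A = 46180 N / 6.11096×10⁻⁵ m² = 7.55691×10⁸ Pa
7.55691×10⁸ Pa ÷ (100 Pa/mbar) = 7.55691×10⁶ mbar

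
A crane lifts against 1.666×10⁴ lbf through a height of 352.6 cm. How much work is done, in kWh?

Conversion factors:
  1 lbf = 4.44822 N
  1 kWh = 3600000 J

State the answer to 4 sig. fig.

1.666×10⁴ lbf × 4.44822 → 74107.3 N
352.6 cm × 0.01 → 3.526 m
W = F × d = 74107.3 N × 3.526 m = 261302 J
261302 J ÷ (3600000 J/kWh) = 0.0725839 kWh

0.07258 kWh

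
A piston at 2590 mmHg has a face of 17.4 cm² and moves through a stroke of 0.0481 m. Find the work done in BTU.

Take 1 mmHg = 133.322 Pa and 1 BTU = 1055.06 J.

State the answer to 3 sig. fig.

2590 mmHg → 345304 Pa
17.4 cm² → 0.00174 m²
F = P × A = 345304 × 0.00174 = 600.829 N
W = F × d = 600.829 × 0.0481 = 28.8999 J
In BTU: 28.8999 / 1055.06 = 0.0273917 BTU

0.0274 BTU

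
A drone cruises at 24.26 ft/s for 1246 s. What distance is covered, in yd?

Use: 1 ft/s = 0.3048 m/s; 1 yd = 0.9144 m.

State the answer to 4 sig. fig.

1.008×10⁴ yd

24.26 ft/s × 0.3048 → 7.39445 m/s
d = v × t = 7.39445 m/s × 1246 s = 9213.48 m
9213.48 m ÷ (0.9144 m/yd) = 10076 yd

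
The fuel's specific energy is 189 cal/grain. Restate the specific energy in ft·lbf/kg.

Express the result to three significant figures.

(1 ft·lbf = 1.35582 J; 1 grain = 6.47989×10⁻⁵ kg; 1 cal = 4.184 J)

189 cal/grain × 4.184 J/cal ÷ 6.47989×10⁻⁵ kg/grain = 1.22035×10⁷ J/kg
1.22035×10⁷ J/kg ÷ 1.35582 J/ft·lbf = 9.00083×10⁶ ft·lbf/kg

9.00×10⁶ ft·lbf/kg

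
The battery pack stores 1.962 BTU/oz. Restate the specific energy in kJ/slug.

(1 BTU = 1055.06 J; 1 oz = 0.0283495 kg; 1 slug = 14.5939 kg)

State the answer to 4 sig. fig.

1066 kJ/slug

1.962 BTU/oz × 1055.06 J/BTU ÷ 0.0283495 kg/oz = 73018.1 J/kg
73018.1 J/kg ÷ 1000 J/kJ × 14.5939 kg/slug = 1065.62 kJ/slug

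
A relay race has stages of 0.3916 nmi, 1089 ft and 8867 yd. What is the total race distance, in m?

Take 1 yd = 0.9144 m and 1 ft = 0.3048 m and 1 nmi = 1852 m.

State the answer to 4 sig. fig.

9165 m

0.3916 nmi × 1852 → 725.243 m
1089 ft × 0.3048 → 331.927 m
8867 yd × 0.9144 → 8107.98 m
Total: 725.243 + 331.927 + 8107.98 = 9165.15 m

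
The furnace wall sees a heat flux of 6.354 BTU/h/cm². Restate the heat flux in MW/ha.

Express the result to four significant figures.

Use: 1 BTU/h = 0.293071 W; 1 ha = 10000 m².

186.2 MW/ha

6.354 BTU/h/cm² × 0.293071 W/BTU/h ÷ 0.0001 m²/cm² = 18621.7 W/m²
18621.7 W/m² ÷ 1000000 W/MW × 10000 m²/ha = 186.217 MW/ha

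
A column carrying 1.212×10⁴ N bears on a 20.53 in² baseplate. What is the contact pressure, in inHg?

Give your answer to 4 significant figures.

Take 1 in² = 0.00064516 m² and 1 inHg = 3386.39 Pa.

20.53 in² × 0.00064516 = 0.0132451 m²
P = F / A = 12120 N / 0.0132451 m² = 915055 Pa
915055 Pa ÷ (3386.39 Pa/inHg) = 270.215 inHg

270.2 inHg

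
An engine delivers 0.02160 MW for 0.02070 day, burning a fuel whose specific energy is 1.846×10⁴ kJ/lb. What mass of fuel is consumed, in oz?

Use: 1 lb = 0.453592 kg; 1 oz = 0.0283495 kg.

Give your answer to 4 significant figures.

33.48 oz

0.02160 MW → 21600 W
0.02070 day → 1788.48 s
E = P × t = 21600 × 1788.48 = 3.86312×10⁷ J
1.846×10⁴ kJ/lb → 4.06974×10⁷ J/kg
m = E / e_s = 3.86312×10⁷ / 4.06974×10⁷ = 0.94923 kg
In oz: 0.94923 / 0.0283495 = 33.4831 oz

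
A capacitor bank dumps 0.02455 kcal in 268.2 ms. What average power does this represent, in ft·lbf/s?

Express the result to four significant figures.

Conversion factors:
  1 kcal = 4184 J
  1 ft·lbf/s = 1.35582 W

282.5 ft·lbf/s

0.02455 kcal × 4184 = 102.717 J
268.2 ms × 0.001 = 0.2682 s
P = E / t = 102.717 J / 0.2682 s = 382.987 W
382.987 W ÷ (1.35582 W/ft·lbf/s) = 282.476 ft·lbf/s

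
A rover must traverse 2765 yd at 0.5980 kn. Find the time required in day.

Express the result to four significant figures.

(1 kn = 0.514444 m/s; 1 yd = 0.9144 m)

0.09512 day

2765 yd × 0.9144 → 2528.32 m
0.5980 kn × 0.514444 → 0.307638 m/s
t = d / v = 2528.32 m / 0.307638 m/s = 8218.49 s
8218.49 s ÷ (86400 s/day) = 0.0951214 day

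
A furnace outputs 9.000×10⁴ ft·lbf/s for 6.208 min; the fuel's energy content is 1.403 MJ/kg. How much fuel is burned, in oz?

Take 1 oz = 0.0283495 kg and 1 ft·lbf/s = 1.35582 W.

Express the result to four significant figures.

9.000×10⁴ ft·lbf/s → 122024 W
6.208 min → 372.48 s
E = P × t = 122024 × 372.48 = 4.54515×10⁷ J
1.403 MJ/kg → 1.403×10⁶ J/kg
m = E / e_s = 4.54515×10⁷ / 1.403×10⁶ = 32.3959 kg
In oz: 32.3959 / 0.0283495 = 1142.73 oz

1143 oz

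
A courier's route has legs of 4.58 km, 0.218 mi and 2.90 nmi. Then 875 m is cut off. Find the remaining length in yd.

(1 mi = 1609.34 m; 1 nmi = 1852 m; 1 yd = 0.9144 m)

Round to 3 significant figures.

1.03×10⁴ yd

4.58 km × 1000 → 4580 m
0.218 mi × 1609.34 → 350.836 m
2.90 nmi × 1852 → 5370.8 m
875 m (already m)
Net: 4580 + 350.836 + 5370.8 − 875 = 9426.64 m
In yd: 9426.64 / 0.9144 = 10309.1 yd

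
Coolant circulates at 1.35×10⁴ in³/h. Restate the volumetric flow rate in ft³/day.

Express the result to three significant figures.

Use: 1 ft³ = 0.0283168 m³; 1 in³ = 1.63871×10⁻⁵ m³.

1.35×10⁴ in³/h × 1.63871×10⁻⁵ m³/in³ ÷ 3600 s/h = 6.14516×10⁻⁵ m³/s
6.14516×10⁻⁵ m³/s ÷ 0.0283168 m³/ft³ × 86400 s/day = 187.501 ft³/day

188 ft³/day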